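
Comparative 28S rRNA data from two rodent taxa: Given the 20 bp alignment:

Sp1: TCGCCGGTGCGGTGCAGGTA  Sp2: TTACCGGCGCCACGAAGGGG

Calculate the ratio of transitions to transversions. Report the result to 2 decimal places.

Transitions are A↔G and C↔T; transversions are all other mismatches.
Transitions: 6. Transversions: 3.
R = 6/3 = 2.00.

2.00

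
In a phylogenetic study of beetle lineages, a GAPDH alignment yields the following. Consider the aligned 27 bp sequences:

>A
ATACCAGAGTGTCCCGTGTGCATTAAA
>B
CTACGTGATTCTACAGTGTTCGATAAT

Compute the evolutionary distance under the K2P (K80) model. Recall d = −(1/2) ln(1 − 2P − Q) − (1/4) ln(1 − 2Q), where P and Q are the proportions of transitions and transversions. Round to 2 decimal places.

0.63

Of 27 sites, 1 differences are transitions and 10 are transversions, so P = 1/27 ≈ 0.037037 and Q = 10/27 ≈ 0.37037.
Under the Kimura two-parameter model, d = −½ ln(1 − 2P − Q) − ¼ ln(1 − 2Q).
1 − 2P − Q = 0.555556, giving −½ ln(0.555556) = 0.293893.
1 − 2Q = 0.25926, giving −¼ ln(0.25926) = 0.337481.
d = 0.293893 + 0.337481 = 0.631374.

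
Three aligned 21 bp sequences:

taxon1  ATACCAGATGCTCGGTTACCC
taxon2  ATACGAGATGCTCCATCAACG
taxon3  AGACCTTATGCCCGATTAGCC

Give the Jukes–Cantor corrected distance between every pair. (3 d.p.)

taxon1–taxon2: 6/21 sites differ → p ≈ 0.285714, d = −0.75 ln(1 − 0.380952) = 0.359679 ≈ 0.360.
taxon1–taxon3: 6/21 sites differ → p ≈ 0.285714, d = −0.75 ln(1 − 0.380952) = 0.359679 ≈ 0.360.
taxon2–taxon3: 9/21 sites differ → p ≈ 0.428571, d = −0.75 ln(1 − 0.571428) = 0.635472 ≈ 0.635.

d(taxon1,taxon2) = 0.360, d(taxon1,taxon3) = 0.360, d(taxon2,taxon3) = 0.635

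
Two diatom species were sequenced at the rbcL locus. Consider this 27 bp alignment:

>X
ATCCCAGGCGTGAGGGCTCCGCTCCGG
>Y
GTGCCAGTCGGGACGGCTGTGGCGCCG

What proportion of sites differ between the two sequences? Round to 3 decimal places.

The sequences differ at 11 of 27 positions.
p = 11/27 = 0.407407… ≈ 0.407 (to 3 d.p.).

0.407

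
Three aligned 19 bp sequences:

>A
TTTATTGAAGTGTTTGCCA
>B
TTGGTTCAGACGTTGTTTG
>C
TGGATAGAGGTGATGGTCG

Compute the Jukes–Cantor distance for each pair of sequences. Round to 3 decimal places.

d(A,B) = 1.109, d(A,C) = 0.618, d(B,C) = 0.749

A–B: 11/19 sites differ → p ≈ 0.578947, d = −0.75 ln(1 − 0.771929) = 1.108574 ≈ 1.109.
A–C: 8/19 sites differ → p ≈ 0.421053, d = −0.75 ln(1 − 0.561404) = 0.618132 ≈ 0.618.
B–C: 9/19 sites differ → p ≈ 0.473684, d = −0.75 ln(1 − 0.631579) = 0.748897 ≈ 0.749.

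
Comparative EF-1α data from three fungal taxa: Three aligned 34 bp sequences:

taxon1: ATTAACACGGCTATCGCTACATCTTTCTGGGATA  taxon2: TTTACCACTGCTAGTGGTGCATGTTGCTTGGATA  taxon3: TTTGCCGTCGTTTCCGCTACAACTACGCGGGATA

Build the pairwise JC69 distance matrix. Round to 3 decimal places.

taxon1–taxon2: 10/34 sites differ → p ≈ 0.294118, d = −0.75 ln(1 − 0.392157) = 0.373379 ≈ 0.373.
taxon1–taxon3: 14/34 sites differ → p ≈ 0.411765, d = −0.75 ln(1 − 0.54902) = 0.597249 ≈ 0.597.
taxon2–taxon3: 17/34 sites differ → p = 0.5, d = −0.75 ln(1 − 0.666667) = 0.823960 ≈ 0.824.

d(taxon1,taxon2) = 0.373, d(taxon1,taxon3) = 0.597, d(taxon2,taxon3) = 0.824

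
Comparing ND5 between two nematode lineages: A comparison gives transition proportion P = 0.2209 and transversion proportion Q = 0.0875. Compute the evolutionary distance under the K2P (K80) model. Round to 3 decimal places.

Under the Kimura two-parameter model, d = −½ ln(1 − 2P − Q) − ¼ ln(1 − 2Q).
1 − 2P − Q = 0.4707, giving −½ ln(0.4707) = 0.376767.
1 − 2Q = 0.825, giving −¼ ln(0.825) = 0.048093.
d = 0.376767 + 0.048093 = 0.424860.

0.425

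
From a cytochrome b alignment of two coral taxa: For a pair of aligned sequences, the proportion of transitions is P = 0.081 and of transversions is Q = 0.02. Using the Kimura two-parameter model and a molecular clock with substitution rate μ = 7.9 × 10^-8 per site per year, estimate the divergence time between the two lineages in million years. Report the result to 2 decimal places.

Under the Kimura two-parameter model, d = −½ ln(1 − 2P − Q) − ¼ ln(1 − 2Q).
1 − 2P − Q = 0.818, giving −½ ln(0.818) = 0.100446.
1 − 2Q = 0.96, giving −¼ ln(0.96) = 0.010205.
d = 0.100446 + 0.010205 = 0.110651.
Under a molecular clock d = 2μt, so t = d/(2μ) = 0.110651 / (2 × 7.9 × 10^-8) = 0.70 million years.

0.70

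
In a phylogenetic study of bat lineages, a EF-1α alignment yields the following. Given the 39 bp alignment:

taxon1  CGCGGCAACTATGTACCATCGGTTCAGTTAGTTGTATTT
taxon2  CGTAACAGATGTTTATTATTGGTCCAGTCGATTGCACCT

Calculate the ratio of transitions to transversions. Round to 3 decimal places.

7.500

Transitions are A↔G and C↔T; transversions are all other mismatches.
Transitions: 15. Transversions: 2.
R = 15/2 = 7.500.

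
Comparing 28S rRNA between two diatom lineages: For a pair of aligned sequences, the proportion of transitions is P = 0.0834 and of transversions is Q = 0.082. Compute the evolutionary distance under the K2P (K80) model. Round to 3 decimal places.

0.188

Under the Kimura two-parameter model, d = −½ ln(1 − 2P − Q) − ¼ ln(1 − 2Q).
1 − 2P − Q = 0.7512, giving −½ ln(0.7512) = 0.143042.
1 − 2Q = 0.836, giving −¼ ln(0.836) = 0.044782.
d = 0.143042 + 0.044782 = 0.187824.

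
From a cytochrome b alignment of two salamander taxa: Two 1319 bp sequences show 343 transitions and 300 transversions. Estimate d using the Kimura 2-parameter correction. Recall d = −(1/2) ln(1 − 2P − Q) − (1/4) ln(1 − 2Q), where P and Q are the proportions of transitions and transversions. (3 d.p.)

P = 343/1319 ≈ 0.260045 and Q = 300/1319 ≈ 0.227445.
Under the Kimura two-parameter model, d = −½ ln(1 − 2P − Q) − ¼ ln(1 − 2Q).
1 − 2P − Q = 0.252465, giving −½ ln(0.252465) = 0.688241.
1 − 2Q = 0.54511, giving −¼ ln(0.54511) = 0.151692.
d = 0.688241 + 0.151692 = 0.839933.

0.840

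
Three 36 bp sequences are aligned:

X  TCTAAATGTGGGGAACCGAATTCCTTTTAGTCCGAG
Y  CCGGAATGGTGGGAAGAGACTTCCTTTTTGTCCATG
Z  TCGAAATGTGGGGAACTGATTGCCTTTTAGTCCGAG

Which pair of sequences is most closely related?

X–Y: 11/36 differ, p = 0.306, d = 0.392.
X–Z: 4/36 differ, p = 0.111, d = 0.120.
Y–Z: 11/36 differ, p = 0.306, d = 0.392.
The smallest distance is between X and Z.

X and Z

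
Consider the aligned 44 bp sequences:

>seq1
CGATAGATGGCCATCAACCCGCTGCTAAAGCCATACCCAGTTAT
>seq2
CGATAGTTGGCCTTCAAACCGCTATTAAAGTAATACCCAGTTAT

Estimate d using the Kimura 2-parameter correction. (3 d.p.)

Of 44 sites, 3 differences are transitions and 4 are transversions, so P = 3/44 ≈ 0.068182 and Q = 4/44 ≈ 0.090909.
Under the Kimura two-parameter model, d = −½ ln(1 − 2P − Q) − ¼ ln(1 − 2Q).
1 − 2P − Q = 0.772727, giving −½ ln(0.772727) = 0.128915.
1 − 2Q = 0.818182, giving −¼ ln(0.818182) = 0.050168.
d = 0.128915 + 0.050168 = 0.179083.

0.179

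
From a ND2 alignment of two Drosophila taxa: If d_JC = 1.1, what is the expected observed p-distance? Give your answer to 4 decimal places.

0.5770

p = (3/4)(1 − e^(−4d/3)) = 0.75 × (1 − e^(-1.466667)) = 0.75 × (1 − 0.230693) = 0.576980.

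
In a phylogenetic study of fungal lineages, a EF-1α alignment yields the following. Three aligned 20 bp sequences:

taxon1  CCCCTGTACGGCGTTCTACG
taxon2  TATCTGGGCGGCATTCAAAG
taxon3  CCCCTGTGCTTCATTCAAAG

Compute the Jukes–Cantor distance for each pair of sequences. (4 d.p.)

d(taxon1,taxon2) = 0.5716, d(taxon1,taxon3) = 0.3831, d(taxon2,taxon3) = 0.3831

taxon1–taxon2: 8/20 sites differ → p = 0.4, d = −0.75 ln(1 − 0.533333) = 0.571605 ≈ 0.5716.
taxon1–taxon3: 6/20 sites differ → p = 0.3, d = −0.75 ln(1 − 0.4) = 0.383119 ≈ 0.3831.
taxon2–taxon3: 6/20 sites differ → p = 0.3, d = −0.75 ln(1 − 0.4) = 0.383119 ≈ 0.3831.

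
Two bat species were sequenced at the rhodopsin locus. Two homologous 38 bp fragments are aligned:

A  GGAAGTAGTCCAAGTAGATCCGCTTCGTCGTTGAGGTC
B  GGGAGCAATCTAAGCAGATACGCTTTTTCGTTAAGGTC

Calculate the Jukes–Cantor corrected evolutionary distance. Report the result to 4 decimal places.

0.2846

The sequences differ at 9 of 38 sites (3, 6, 8, 11, 15, 20, 26, 27, 33), so p = 9/38 ≈ 0.236842.
d = −(3/4) ln(1 − 4p/3) = −0.75 ln(1 − 0.315789) = −0.75 ln(0.684211)
  = −0.75 × (-0.379489) = 0.284617 substitutions/site.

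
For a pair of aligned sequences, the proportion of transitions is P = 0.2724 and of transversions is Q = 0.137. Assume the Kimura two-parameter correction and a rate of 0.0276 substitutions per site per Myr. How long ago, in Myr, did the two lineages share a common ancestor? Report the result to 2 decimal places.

Under the Kimura two-parameter model, d = −½ ln(1 − 2P − Q) − ¼ ln(1 − 2Q).
1 − 2P − Q = 0.3182, giving −½ ln(0.3182) = 0.572538.
1 − 2Q = 0.726, giving −¼ ln(0.726) = 0.080051.
d = 0.572538 + 0.080051 = 0.652589.
Under a molecular clock d = 2μt, so t = d/(2μ) = 0.652589 / (2 × 0.0276) = 11.82 Myr.

11.82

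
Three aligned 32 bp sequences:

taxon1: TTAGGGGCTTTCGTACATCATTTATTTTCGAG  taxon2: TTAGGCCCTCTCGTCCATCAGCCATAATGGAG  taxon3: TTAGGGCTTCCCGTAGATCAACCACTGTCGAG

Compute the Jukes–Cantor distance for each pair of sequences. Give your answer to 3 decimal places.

taxon1–taxon2: 10/32 sites differ → p = 0.3125, d = −0.75 ln(1 − 0.416667) = 0.404248 ≈ 0.404.
taxon1–taxon3: 10/32 sites differ → p = 0.3125, d = −0.75 ln(1 − 0.416667) = 0.404248 ≈ 0.404.
taxon2–taxon3: 10/32 sites differ → p = 0.3125, d = −0.75 ln(1 − 0.416667) = 0.404248 ≈ 0.404.

d(taxon1,taxon2) = 0.404, d(taxon1,taxon3) = 0.404, d(taxon2,taxon3) = 0.404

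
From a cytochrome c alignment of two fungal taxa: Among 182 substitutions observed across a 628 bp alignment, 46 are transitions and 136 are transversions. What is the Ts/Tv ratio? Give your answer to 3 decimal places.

0.338

R = 46/136 = 0.338235… ≈ 0.338 (to 3 d.p.).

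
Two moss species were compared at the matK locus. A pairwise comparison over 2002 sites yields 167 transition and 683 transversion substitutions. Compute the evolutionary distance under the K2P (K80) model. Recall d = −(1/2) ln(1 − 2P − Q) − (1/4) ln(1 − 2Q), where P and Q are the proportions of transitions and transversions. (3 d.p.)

P = 167/2002 ≈ 0.083417 and Q = 683/2002 ≈ 0.341159.
Under the Kimura two-parameter model, d = −½ ln(1 − 2P − Q) − ¼ ln(1 − 2Q).
1 − 2P − Q = 0.492007, giving −½ ln(0.492007) = 0.354631.
1 − 2Q = 0.317682, giving −¼ ln(0.317682) = 0.286676.
d = 0.354631 + 0.286676 = 0.641307.

0.641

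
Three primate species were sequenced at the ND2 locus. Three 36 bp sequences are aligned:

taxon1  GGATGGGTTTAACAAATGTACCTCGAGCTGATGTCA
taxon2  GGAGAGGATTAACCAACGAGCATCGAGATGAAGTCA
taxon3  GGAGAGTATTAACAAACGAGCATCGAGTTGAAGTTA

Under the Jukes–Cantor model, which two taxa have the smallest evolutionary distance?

taxon2 and taxon3

taxon1–taxon2: 10/36 differ, p = 0.278, d = 0.347.
taxon1–taxon3: 11/36 differ, p = 0.306, d = 0.392.
taxon2–taxon3: 4/36 differ, p = 0.111, d = 0.120.
The smallest distance is between taxon2 and taxon3.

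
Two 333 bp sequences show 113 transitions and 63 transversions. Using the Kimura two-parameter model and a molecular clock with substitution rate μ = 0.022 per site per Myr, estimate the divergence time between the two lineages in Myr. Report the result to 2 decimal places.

P = 113/333 ≈ 0.339339 and Q = 63/333 ≈ 0.189189.
Under the Kimura two-parameter model, d = −½ ln(1 − 2P − Q) − ¼ ln(1 − 2Q).
1 − 2P − Q = 0.132133, giving −½ ln(0.132133) = 1.011973.
1 − 2Q = 0.621622, giving −¼ ln(0.621622) = 0.118856.
d = 1.011973 + 0.118856 = 1.130829.
Under a molecular clock d = 2μt, so t = d/(2μ) = 1.130829 / (2 × 0.022) = 25.70 Myr.

25.70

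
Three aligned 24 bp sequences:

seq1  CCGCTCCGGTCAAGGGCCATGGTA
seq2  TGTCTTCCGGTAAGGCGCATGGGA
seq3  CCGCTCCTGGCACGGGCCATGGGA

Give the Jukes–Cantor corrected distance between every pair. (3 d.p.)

seq1–seq2: 10/24 sites differ → p ≈ 0.416667, d = −0.75 ln(1 − 0.555556) = 0.608198 ≈ 0.608.
seq1–seq3: 4/24 sites differ → p ≈ 0.166667, d = −0.75 ln(1 − 0.222223) = 0.188487 ≈ 0.188.
seq2–seq3: 9/24 sites differ → p = 0.375, d = −0.75 ln(1 − 0.5) = 0.519860 ≈ 0.520.

d(seq1,seq2) = 0.608, d(seq1,seq3) = 0.188, d(seq2,seq3) = 0.520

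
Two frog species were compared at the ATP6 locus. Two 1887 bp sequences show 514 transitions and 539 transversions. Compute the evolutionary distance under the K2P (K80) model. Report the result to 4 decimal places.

1.0989

P = 514/1887 ≈ 0.27239 and Q = 539/1887 ≈ 0.285639.
Under the Kimura two-parameter model, d = −½ ln(1 − 2P − Q) − ¼ ln(1 − 2Q).
1 − 2P − Q = 0.169581, giving −½ ln(0.169581) = 0.887212.
1 − 2Q = 0.428722, giving −¼ ln(0.428722) = 0.211737.
d = 0.887212 + 0.211737 = 1.098949.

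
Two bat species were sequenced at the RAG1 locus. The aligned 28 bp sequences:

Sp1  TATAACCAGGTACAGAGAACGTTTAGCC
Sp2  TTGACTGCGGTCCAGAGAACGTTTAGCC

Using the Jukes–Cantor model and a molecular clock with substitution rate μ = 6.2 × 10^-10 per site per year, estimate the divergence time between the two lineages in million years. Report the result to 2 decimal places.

245.24

The sequences differ at 7 of 28 sites (2, 3, 5, 6, 7, 8, 12), so p = 7/28 = 0.25.
d = −(3/4) ln(1 − 4p/3) = −0.75 ln(1 − 0.333333) = −0.75 ln(0.666667)
  = −0.75 × (-0.405465) = 0.304099 substitutions/site.
Under a molecular clock d = 2μt, so t = d/(2μ) = 0.304099 / (2 × 6.2 × 10^-10) = 245.24 million years.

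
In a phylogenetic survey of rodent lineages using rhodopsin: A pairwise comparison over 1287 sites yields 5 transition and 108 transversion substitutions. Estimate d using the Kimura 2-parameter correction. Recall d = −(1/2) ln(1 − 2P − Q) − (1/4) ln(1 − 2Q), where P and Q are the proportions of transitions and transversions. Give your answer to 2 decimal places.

P = 5/1287 ≈ 0.003885 and Q = 108/1287 ≈ 0.083916.
Under the Kimura two-parameter model, d = −½ ln(1 − 2P − Q) − ¼ ln(1 − 2Q).
1 − 2P − Q = 0.908314, giving −½ ln(0.908314) = 0.048083.
1 − 2Q = 0.832168, giving −¼ ln(0.832168) = 0.045930.
d = 0.048083 + 0.045930 = 0.094013.

0.09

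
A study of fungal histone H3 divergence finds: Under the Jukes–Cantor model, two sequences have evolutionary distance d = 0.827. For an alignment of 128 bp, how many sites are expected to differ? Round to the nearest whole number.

64

Invert JC69: p = (3/4)(1 − e^(−4d/3)) = 0.75 × (1 − e^(-1.102667)) = 0.75 × (1 − 0.331984) = 0.501012.
Expected differing sites = pL ≈ 0.501012 × 128 = 64.129536 ≈ 64.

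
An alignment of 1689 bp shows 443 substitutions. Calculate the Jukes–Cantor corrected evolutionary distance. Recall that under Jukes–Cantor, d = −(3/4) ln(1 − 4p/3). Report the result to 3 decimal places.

p = 443/1689 ≈ 0.262285.
d = −(3/4) ln(1 − 4p/3) = −0.75 ln(1 − 0.349713) = −0.75 ln(0.650287)
  = −0.75 × (-0.430341) = 0.322756 substitutions/site.

0.323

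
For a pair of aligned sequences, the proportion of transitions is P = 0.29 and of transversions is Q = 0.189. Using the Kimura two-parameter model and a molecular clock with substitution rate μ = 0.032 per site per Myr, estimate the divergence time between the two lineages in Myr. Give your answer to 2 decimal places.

Under the Kimura two-parameter model, d = −½ ln(1 − 2P − Q) − ¼ ln(1 − 2Q).
1 − 2P − Q = 0.231, giving −½ ln(0.231) = 0.732669.
1 − 2Q = 0.622, giving −¼ ln(0.622) = 0.118704.
d = 0.732669 + 0.118704 = 0.851373.
Under a molecular clock d = 2μt, so t = d/(2μ) = 0.851373 / (2 × 0.032) = 13.30 Myr.

13.30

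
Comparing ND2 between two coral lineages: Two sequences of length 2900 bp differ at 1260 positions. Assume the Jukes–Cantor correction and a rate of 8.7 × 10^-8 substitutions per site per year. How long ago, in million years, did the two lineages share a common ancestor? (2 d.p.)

3.73

p = 1260/2900 ≈ 0.434483.
d = −(3/4) ln(1 − 4p/3) = −0.75 ln(1 − 0.579311) = −0.75 ln(0.420689)
  = −0.75 × (-0.865861) = 0.649396 substitutions/site.
Under a molecular clock d = 2μt, so t = d/(2μ) = 0.649396 / (2 × 8.7 × 10^-8) = 3.73 million years.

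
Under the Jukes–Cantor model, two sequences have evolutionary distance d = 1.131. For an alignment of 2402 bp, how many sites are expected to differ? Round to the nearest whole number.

1403

Invert JC69: p = (3/4)(1 − e^(−4d/3)) = 0.75 × (1 − e^(-1.508)) = 0.75 × (1 − 0.221352) = 0.583986.
Expected differing sites = pL ≈ 0.583986 × 2402 = 1402.734372 ≈ 1403.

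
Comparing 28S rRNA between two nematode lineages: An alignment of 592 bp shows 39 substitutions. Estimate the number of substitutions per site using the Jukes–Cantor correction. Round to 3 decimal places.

p = 39/592 ≈ 0.065878.
d = −(3/4) ln(1 − 4p/3) = −0.75 ln(1 − 0.087837) = −0.75 ln(0.912163)
  = −0.75 × (-0.091937) = 0.068953 substitutions/site.

0.069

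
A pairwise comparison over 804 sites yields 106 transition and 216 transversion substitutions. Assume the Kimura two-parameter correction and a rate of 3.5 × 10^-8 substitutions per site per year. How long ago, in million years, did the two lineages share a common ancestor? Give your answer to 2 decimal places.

P = 106/804 ≈ 0.131841 and Q = 216/804 ≈ 0.268657.
Under the Kimura two-parameter model, d = −½ ln(1 − 2P − Q) − ¼ ln(1 − 2Q).
1 − 2P − Q = 0.467661, giving −½ ln(0.467661) = 0.380006.
1 − 2Q = 0.462686, giving −¼ ln(0.462686) = 0.192677.
d = 0.380006 + 0.192677 = 0.572683.
Under a molecular clock d = 2μt, so t = d/(2μ) = 0.572683 / (2 × 3.5 × 10^-8) = 8.18 million years.

8.18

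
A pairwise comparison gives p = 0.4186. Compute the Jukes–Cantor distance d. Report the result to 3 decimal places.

0.613

d = −(3/4) ln(1 − 4p/3) = −0.75 ln(1 − 0.558133) = −0.75 ln(0.441867)
  = −0.75 × (-0.816746) = 0.612560 substitutions/site.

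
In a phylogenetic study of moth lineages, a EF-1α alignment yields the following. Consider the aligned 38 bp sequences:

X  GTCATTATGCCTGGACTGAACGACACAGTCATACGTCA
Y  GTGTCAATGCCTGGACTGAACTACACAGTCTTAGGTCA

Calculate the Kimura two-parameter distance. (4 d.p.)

0.2131

Of 38 sites, 1 differences are transitions and 6 are transversions, so P = 1/38 ≈ 0.026316 and Q = 6/38 ≈ 0.157895.
Under the Kimura two-parameter model, d = −½ ln(1 − 2P − Q) − ¼ ln(1 − 2Q).
1 − 2P − Q = 0.789473, giving −½ ln(0.789473) = 0.118195.
1 − 2Q = 0.68421, giving −¼ ln(0.68421) = 0.094873.
d = 0.118195 + 0.094873 = 0.213068.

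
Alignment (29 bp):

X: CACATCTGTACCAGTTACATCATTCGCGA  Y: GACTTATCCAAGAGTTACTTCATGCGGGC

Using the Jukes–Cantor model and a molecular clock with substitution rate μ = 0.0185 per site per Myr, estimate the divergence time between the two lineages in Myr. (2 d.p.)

The sequences differ at 11 of 29 sites, so p = 11/29 ≈ 0.37931.
d = −(3/4) ln(1 − 4p/3) = −0.75 ln(1 − 0.505747) = −0.75 ln(0.494253)
  = −0.75 × (-0.704708) = 0.528531 substitutions/site.
Under a molecular clock d = 2μt, so t = d/(2μ) = 0.528531 / (2 × 0.0185) = 14.28 Myr.

14.28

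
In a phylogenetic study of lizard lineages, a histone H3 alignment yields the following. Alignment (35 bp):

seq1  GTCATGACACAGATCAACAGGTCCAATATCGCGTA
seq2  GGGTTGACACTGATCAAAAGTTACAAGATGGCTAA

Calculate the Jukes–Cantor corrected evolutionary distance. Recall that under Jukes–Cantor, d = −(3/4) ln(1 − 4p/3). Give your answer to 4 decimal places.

The sequences differ at 11 of 35 sites, so p = 11/35 ≈ 0.314286.
d = −(3/4) ln(1 − 4p/3) = −0.75 ln(1 − 0.419048) = −0.75 ln(0.580952)
  = −0.75 × (-0.543087) = 0.407315 substitutions/site.

0.4073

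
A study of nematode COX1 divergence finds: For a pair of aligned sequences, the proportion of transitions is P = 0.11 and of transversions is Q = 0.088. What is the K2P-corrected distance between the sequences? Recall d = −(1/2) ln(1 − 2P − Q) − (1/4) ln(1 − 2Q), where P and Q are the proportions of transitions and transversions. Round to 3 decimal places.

Under the Kimura two-parameter model, d = −½ ln(1 − 2P − Q) − ¼ ln(1 − 2Q).
1 − 2P − Q = 0.692, giving −½ ln(0.692) = 0.184085.
1 − 2Q = 0.824, giving −¼ ln(0.824) = 0.048396.
d = 0.184085 + 0.048396 = 0.232481.

0.232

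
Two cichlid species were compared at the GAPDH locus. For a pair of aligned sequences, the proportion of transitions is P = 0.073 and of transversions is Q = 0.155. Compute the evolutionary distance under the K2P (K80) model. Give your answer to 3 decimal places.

Under the Kimura two-parameter model, d = −½ ln(1 − 2P − Q) − ¼ ln(1 − 2Q).
1 − 2P − Q = 0.699, giving −½ ln(0.699) = 0.179052.
1 − 2Q = 0.69, giving −¼ ln(0.69) = 0.092766.
d = 0.179052 + 0.092766 = 0.271818.

0.272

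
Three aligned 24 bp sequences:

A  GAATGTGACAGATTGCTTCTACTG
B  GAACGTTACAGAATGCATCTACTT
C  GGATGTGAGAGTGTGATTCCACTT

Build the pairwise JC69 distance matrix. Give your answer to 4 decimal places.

d(A,B) = 0.2441, d(A,C) = 0.3694, d(B,C) = 0.5199

A–B: 5/24 sites differ → p ≈ 0.208333, d = −0.75 ln(1 − 0.277777) = 0.244066 ≈ 0.2441.
A–C: 7/24 sites differ → p ≈ 0.291667, d = −0.75 ln(1 − 0.388889) = 0.369358 ≈ 0.3694.
B–C: 9/24 sites differ → p = 0.375, d = −0.75 ln(1 − 0.5) = 0.519860 ≈ 0.5199.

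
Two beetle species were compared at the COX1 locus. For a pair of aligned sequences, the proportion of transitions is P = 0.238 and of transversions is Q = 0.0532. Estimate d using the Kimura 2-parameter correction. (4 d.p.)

Under the Kimura two-parameter model, d = −½ ln(1 − 2P − Q) − ¼ ln(1 − 2Q).
1 − 2P − Q = 0.4708, giving −½ ln(0.4708) = 0.376661.
1 − 2Q = 0.8936, giving −¼ ln(0.8936) = 0.028124.
d = 0.376661 + 0.028124 = 0.404785.

0.4048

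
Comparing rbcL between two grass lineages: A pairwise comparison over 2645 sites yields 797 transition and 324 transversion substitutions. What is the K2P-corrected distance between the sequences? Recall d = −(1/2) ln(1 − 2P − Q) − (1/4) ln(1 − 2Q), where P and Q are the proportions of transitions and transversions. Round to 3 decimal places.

0.716

P = 797/2645 ≈ 0.301323 and Q = 324/2645 ≈ 0.122495.
Under the Kimura two-parameter model, d = −½ ln(1 − 2P − Q) − ¼ ln(1 − 2Q).
1 − 2P − Q = 0.274859, giving −½ ln(0.274859) = 0.645749.
1 − 2Q = 0.75501, giving −¼ ln(0.75501) = 0.070256.
d = 0.645749 + 0.070256 = 0.716005.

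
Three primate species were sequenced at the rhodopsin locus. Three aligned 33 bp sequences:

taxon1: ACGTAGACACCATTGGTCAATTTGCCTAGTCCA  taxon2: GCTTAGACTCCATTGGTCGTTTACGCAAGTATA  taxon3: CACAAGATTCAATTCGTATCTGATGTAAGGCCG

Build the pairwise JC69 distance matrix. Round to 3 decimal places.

d(taxon1,taxon2) = 0.441, d(taxon1,taxon3) = 1.095, d(taxon2,taxon3) = 0.871

taxon1–taxon2: 11/33 sites differ → p ≈ 0.333333, d = −0.75 ln(1 − 0.444444) = 0.440839 ≈ 0.441.
taxon1–taxon3: 19/33 sites differ → p ≈ 0.575758, d = −0.75 ln(1 − 0.767677) = 1.094720 ≈ 1.095.
taxon2–taxon3: 17/33 sites differ → p ≈ 0.515152, d = −0.75 ln(1 − 0.686869) = 0.870850 ≈ 0.871.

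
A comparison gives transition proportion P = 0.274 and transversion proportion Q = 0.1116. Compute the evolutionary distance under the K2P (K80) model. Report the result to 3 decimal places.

Under the Kimura two-parameter model, d = −½ ln(1 − 2P − Q) − ¼ ln(1 − 2Q).
1 − 2P − Q = 0.3404, giving −½ ln(0.3404) = 0.538817.
1 − 2Q = 0.7768, giving −¼ ln(0.7768) = 0.063143.
d = 0.538817 + 0.063143 = 0.601960.

0.602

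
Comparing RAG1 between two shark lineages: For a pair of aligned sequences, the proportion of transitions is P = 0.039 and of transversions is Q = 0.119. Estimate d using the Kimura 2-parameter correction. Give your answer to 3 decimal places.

0.178

Under the Kimura two-parameter model, d = −½ ln(1 − 2P − Q) − ¼ ln(1 − 2Q).
1 − 2P − Q = 0.803, giving −½ ln(0.803) = 0.109700.
1 − 2Q = 0.762, giving −¼ ln(0.762) = 0.067952.
d = 0.109700 + 0.067952 = 0.177652.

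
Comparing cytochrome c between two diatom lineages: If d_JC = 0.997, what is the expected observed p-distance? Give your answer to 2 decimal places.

p = (3/4)(1 − e^(−4d/3)) = 0.75 × (1 − e^(-1.329333)) = 0.75 × (1 − 0.264654) = 0.551510.

0.55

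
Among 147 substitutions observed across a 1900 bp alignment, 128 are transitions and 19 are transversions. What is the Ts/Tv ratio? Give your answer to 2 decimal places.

R = 128/19 = 6.736842… ≈ 6.74 (to 2 d.p.).

6.74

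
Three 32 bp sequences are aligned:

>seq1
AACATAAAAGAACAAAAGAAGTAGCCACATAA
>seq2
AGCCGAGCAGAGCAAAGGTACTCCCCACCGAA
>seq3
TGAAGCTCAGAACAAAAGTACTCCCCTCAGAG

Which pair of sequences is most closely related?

seq2 and seq3

seq1–seq2: 13/32 differ, p = 0.406, d = 0.585.
seq1–seq3: 14/32 differ, p = 0.438, d = 0.657.
seq2–seq3: 10/32 differ, p = 0.313, d = 0.404.
The smallest distance is between seq2 and seq3.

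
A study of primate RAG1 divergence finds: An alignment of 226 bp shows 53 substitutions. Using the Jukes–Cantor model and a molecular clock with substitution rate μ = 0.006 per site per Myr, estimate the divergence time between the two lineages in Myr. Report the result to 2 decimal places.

p = 53/226 ≈ 0.234513.
d = −(3/4) ln(1 − 4p/3) = −0.75 ln(1 − 0.312684) = −0.75 ln(0.687316)
  = −0.75 × (-0.374961) = 0.281221 substitutions/site.
Under a molecular clock d = 2μt, so t = d/(2μ) = 0.281221 / (2 × 0.006) = 23.44 Myr.

23.44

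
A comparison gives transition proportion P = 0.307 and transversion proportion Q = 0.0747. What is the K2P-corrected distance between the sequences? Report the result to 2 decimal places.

0.62

Under the Kimura two-parameter model, d = −½ ln(1 − 2P − Q) − ¼ ln(1 − 2Q).
1 − 2P − Q = 0.3113, giving −½ ln(0.3113) = 0.583499.
1 − 2Q = 0.8506, giving −¼ ln(0.8506) = 0.040453.
d = 0.583499 + 0.040453 = 0.623952.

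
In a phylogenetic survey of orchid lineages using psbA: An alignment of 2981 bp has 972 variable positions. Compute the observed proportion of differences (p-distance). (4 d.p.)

0.3261

p = 972/2981 = 0.326065… ≈ 0.3261 (to 4 d.p.).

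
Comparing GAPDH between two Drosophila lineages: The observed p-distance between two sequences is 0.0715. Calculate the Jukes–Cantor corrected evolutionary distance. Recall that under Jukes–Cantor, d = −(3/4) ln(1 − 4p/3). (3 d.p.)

d = −(3/4) ln(1 − 4p/3) = −0.75 ln(1 − 0.095333) = −0.75 ln(0.904667)
  = −0.75 × (-0.100188) = 0.075141 substitutions/site.

0.075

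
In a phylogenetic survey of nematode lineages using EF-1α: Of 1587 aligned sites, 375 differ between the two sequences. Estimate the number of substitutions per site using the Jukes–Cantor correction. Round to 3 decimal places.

p = 375/1587 ≈ 0.236295.
d = −(3/4) ln(1 − 4p/3) = −0.75 ln(1 − 0.31506) = −0.75 ln(0.68494)
  = −0.75 × (-0.378424) = 0.283818 substitutions/site.

0.284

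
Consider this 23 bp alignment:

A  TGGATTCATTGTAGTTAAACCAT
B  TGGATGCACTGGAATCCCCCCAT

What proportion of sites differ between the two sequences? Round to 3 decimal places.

The sequences differ at 8 of 23 positions (sites 6, 9, 12, 14, 16, 17, 18, 19).
p = 8/23 = 0.347826… ≈ 0.348 (to 3 d.p.).

0.348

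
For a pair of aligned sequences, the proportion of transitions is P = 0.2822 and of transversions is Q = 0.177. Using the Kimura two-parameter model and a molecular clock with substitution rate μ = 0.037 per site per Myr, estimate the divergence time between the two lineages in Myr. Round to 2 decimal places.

Under the Kimura two-parameter model, d = −½ ln(1 − 2P − Q) − ¼ ln(1 − 2Q).
1 − 2P − Q = 0.2586, giving −½ ln(0.2586) = 0.676236.
1 − 2Q = 0.646, giving −¼ ln(0.646) = 0.109239.
d = 0.676236 + 0.109239 = 0.785475.
Under a molecular clock d = 2μt, so t = d/(2μ) = 0.785475 / (2 × 0.037) = 10.61 Myr.

10.61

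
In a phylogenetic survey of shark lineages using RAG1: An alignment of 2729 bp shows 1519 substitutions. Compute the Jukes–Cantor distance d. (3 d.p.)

p = 1519/2729 ≈ 0.556614.
d = −(3/4) ln(1 − 4p/3) = −0.75 ln(1 − 0.742152) = −0.75 ln(0.257848)
  = −0.75 × (-1.355385) = 1.016539 substitutions/site.

1.017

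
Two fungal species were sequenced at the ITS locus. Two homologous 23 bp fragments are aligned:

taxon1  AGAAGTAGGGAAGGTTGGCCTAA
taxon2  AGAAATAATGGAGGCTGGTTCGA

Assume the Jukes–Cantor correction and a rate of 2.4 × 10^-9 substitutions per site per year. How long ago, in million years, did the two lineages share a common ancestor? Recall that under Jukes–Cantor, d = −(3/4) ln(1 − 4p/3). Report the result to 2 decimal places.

115.25

The sequences differ at 9 of 23 sites (5, 8, 9, 11, 15, 19, 20, 21, 22), so p = 9/23 ≈ 0.391304.
d = −(3/4) ln(1 − 4p/3) = −0.75 ln(1 − 0.521739) = −0.75 ln(0.478261)
  = −0.75 × (-0.737599) = 0.553199 substitutions/site.
Under a molecular clock d = 2μt, so t = d/(2μ) = 0.553199 / (2 × 2.4 × 10^-9) = 115.25 million years.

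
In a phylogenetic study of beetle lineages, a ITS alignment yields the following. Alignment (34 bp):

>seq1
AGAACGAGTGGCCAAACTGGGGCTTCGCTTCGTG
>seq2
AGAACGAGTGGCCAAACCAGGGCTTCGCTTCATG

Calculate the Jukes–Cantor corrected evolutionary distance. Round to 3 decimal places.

0.094

The sequences differ at 3 of 34 sites (18, 19, 32), so p = 3/34 ≈ 0.088235.
d = −(3/4) ln(1 − 4p/3) = −0.75 ln(1 − 0.117647) = −0.75 ln(0.882353)
  = −0.75 × (-0.125163) = 0.093872 substitutions/site.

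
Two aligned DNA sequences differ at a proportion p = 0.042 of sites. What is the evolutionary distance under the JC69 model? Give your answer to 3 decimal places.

0.043

d = −(3/4) ln(1 − 4p/3) = −0.75 ln(1 − 0.056) = −0.75 ln(0.944)
  = −0.75 × (-0.057629) = 0.043222 substitutions/site.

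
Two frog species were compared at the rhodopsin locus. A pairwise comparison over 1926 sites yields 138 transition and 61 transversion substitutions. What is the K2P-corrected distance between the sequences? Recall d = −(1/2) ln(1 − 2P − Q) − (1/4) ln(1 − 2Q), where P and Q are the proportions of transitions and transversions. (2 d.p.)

0.11

P = 138/1926 ≈ 0.071651 and Q = 61/1926 ≈ 0.031672.
Under the Kimura two-parameter model, d = −½ ln(1 − 2P − Q) − ¼ ln(1 − 2Q).
1 − 2P − Q = 0.825026, giving −½ ln(0.825026) = 0.096170.
1 − 2Q = 0.936656, giving −¼ ln(0.936656) = 0.016360.
d = 0.096170 + 0.016360 = 0.112530.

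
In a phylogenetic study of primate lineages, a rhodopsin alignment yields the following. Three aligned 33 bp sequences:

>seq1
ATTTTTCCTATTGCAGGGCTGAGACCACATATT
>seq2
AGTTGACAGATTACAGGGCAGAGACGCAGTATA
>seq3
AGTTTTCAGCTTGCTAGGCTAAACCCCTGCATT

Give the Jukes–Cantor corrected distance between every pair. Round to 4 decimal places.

seq1–seq2: 12/33 sites differ → p ≈ 0.363636, d = −0.75 ln(1 − 0.484848) = 0.497470 ≈ 0.4975.
seq1–seq3: 13/33 sites differ → p ≈ 0.393939, d = −0.75 ln(1 − 0.525252) = 0.558728 ≈ 0.5587.
seq2–seq3: 14/33 sites differ → p ≈ 0.424242, d = −0.75 ln(1 − 0.565656) = 0.625439 ≈ 0.6254.

d(seq1,seq2) = 0.4975, d(seq1,seq3) = 0.5587, d(seq2,seq3) = 0.6254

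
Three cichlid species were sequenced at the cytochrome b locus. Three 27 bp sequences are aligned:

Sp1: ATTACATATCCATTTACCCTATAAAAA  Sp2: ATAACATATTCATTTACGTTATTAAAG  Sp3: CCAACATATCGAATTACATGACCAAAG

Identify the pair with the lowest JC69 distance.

Sp1–Sp2: 6/27 differ, p = 0.222, d = 0.264.
Sp1–Sp3: 11/27 differ, p = 0.407, d = 0.588.
Sp2–Sp3: 9/27 differ, p = 0.333, d = 0.441.
The smallest distance is between Sp1 and Sp2.

Sp1 and Sp2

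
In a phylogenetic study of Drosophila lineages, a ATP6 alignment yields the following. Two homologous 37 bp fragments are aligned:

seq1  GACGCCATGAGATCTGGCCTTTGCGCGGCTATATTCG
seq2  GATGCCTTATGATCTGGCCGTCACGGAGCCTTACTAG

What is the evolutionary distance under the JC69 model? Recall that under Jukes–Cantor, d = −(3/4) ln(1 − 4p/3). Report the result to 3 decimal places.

The sequences differ at 13 of 37 sites, so p = 13/37 ≈ 0.351351.
d = −(3/4) ln(1 − 4p/3) = −0.75 ln(1 − 0.468468) = −0.75 ln(0.531532)
  = −0.75 × (-0.631992) = 0.473994 substitutions/site.

0.474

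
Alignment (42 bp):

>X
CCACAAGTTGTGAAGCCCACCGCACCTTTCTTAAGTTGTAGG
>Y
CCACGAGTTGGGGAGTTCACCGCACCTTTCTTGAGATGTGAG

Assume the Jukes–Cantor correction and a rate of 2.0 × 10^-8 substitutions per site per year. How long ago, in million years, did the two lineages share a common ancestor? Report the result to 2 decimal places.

The sequences differ at 9 of 42 sites (5, 11, 13, 16, 17, 33, 36, 40, 41), so p = 9/42 ≈ 0.214286.
d = −(3/4) ln(1 − 4p/3) = −0.75 ln(1 − 0.285715) = −0.75 ln(0.714285)
  = −0.75 × (-0.336473) = 0.252355 substitutions/site.
Under a molecular clock d = 2μt, so t = d/(2μ) = 0.252355 / (2 × 2.0 × 10^-8) = 6.31 million years.

6.31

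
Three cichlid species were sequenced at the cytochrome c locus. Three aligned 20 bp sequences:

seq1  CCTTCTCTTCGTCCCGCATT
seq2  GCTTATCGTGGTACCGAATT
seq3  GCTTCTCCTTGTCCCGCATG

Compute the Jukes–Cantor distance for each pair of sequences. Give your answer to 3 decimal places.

d(seq1,seq2) = 0.383, d(seq1,seq3) = 0.233, d(seq2,seq3) = 0.383

seq1–seq2: 6/20 sites differ → p = 0.3, d = −0.75 ln(1 − 0.4) = 0.383119 ≈ 0.383.
seq1–seq3: 4/20 sites differ → p = 0.2, d = −0.75 ln(1 − 0.266667) = 0.232617 ≈ 0.233.
seq2–seq3: 6/20 sites differ → p = 0.3, d = −0.75 ln(1 − 0.4) = 0.383119 ≈ 0.383.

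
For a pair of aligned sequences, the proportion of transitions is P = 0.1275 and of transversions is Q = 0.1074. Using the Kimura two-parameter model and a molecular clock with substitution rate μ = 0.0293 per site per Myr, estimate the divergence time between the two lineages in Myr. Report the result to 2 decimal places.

Under the Kimura two-parameter model, d = −½ ln(1 − 2P − Q) − ¼ ln(1 − 2Q).
1 − 2P − Q = 0.6376, giving −½ ln(0.6376) = 0.225022.
1 − 2Q = 0.7852, giving −¼ ln(0.7852) = 0.060454.
d = 0.225022 + 0.060454 = 0.285476.
Under a molecular clock d = 2μt, so t = d/(2μ) = 0.285476 / (2 × 0.0293) = 4.87 Myr.

4.87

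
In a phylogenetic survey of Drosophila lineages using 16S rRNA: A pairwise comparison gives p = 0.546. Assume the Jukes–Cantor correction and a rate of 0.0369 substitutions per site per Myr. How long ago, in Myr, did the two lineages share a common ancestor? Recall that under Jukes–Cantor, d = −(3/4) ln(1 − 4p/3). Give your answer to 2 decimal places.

13.23

d = −(3/4) ln(1 − 4p/3) = −0.75 ln(1 − 0.728) = −0.75 ln(0.272)
  = −0.75 × (-1.301953) = 0.976465 substitutions/site.
Under a molecular clock d = 2μt, so t = d/(2μ) = 0.976465 / (2 × 0.0369) = 13.23 Myr.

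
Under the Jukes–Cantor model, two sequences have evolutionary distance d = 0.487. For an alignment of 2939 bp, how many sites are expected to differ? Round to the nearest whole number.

Invert JC69: p = (3/4)(1 − e^(−4d/3)) = 0.75 × (1 − e^(-0.649333)) = 0.75 × (1 − 0.522394) = 0.358205.
Expected differing sites = pL ≈ 0.358205 × 2939 = 1052.764495 ≈ 1053.

1053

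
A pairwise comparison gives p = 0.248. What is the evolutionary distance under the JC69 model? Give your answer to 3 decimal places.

0.301

d = −(3/4) ln(1 − 4p/3) = −0.75 ln(1 − 0.330667) = −0.75 ln(0.669333)
  = −0.75 × (-0.401474) = 0.301106 substitutions/site.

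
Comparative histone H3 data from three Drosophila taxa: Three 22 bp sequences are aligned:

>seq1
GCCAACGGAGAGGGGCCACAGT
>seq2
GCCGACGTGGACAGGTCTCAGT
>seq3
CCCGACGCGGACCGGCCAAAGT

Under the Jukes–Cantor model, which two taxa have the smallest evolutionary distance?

seq1–seq2: 7/22 differ, p = 0.318, d = 0.414.
seq1–seq3: 7/22 differ, p = 0.318, d = 0.414.
seq2–seq3: 6/22 differ, p = 0.273, d = 0.339.
The smallest distance is between seq2 and seq3.

seq2 and seq3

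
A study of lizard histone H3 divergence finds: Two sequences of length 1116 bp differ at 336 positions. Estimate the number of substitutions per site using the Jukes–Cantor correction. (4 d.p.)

0.3849

p = 336/1116 ≈ 0.301075.
d = −(3/4) ln(1 − 4p/3) = −0.75 ln(1 − 0.401433) = −0.75 ln(0.598567)
  = −0.75 × (-0.513217) = 0.384913 substitutions/site.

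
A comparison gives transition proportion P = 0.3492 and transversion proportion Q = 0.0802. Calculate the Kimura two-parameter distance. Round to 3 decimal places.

Under the Kimura two-parameter model, d = −½ ln(1 − 2P − Q) − ¼ ln(1 − 2Q).
1 − 2P − Q = 0.2214, giving −½ ln(0.2214) = 0.753892.
1 − 2Q = 0.8396, giving −¼ ln(0.8396) = 0.043707.
d = 0.753892 + 0.043707 = 0.797599.

0.798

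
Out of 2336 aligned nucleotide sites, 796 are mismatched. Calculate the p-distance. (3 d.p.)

0.341

p = 796/2336 = 0.340753… ≈ 0.341 (to 3 d.p.).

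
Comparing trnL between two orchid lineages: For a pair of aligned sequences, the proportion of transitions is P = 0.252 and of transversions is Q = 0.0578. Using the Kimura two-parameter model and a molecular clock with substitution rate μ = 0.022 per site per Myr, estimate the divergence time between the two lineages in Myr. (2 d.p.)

Under the Kimura two-parameter model, d = −½ ln(1 − 2P − Q) − ¼ ln(1 − 2Q).
1 − 2P − Q = 0.4382, giving −½ ln(0.4382) = 0.412540.
1 − 2Q = 0.8844, giving −¼ ln(0.8844) = 0.030711.
d = 0.412540 + 0.030711 = 0.443251.
Under a molecular clock d = 2μt, so t = d/(2μ) = 0.443251 / (2 × 0.022) = 10.07 Myr.

10.07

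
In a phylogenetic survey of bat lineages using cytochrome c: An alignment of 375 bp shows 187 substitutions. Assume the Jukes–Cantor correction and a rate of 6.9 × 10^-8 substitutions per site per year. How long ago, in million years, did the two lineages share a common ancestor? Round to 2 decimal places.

p = 187/375 ≈ 0.498667.
d = −(3/4) ln(1 − 4p/3) = −0.75 ln(1 − 0.664889) = −0.75 ln(0.335111)
  = −0.75 × (-1.093293) = 0.819970 substitutions/site.
Under a molecular clock d = 2μt, so t = d/(2μ) = 0.819970 / (2 × 6.9 × 10^-8) = 5.94 million years.

5.94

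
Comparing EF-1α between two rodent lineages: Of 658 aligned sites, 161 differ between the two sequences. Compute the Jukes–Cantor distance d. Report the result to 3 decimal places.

0.296

p = 161/658 ≈ 0.244681.
d = −(3/4) ln(1 − 4p/3) = −0.75 ln(1 − 0.326241) = −0.75 ln(0.673759)
  = −0.75 × (-0.394883) = 0.296162 substitutions/site.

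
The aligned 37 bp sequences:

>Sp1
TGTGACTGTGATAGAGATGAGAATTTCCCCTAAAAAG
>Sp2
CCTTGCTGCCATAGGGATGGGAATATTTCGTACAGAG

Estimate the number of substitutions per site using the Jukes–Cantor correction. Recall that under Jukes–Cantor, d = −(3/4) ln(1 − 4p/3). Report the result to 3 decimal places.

The sequences differ at 14 of 37 sites, so p = 14/37 ≈ 0.378378.
d = −(3/4) ln(1 − 4p/3) = −0.75 ln(1 − 0.504504) = −0.75 ln(0.495496)
  = −0.75 × (-0.702196) = 0.526647 substitutions/site.

0.527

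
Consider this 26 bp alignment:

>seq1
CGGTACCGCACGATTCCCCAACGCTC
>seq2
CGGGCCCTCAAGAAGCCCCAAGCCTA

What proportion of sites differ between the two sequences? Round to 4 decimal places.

0.3462

The sequences differ at 9 of 26 positions (sites 4, 5, 8, 11, 14, 15, 22, 23, 26).
p = 9/26 = 0.346153… ≈ 0.3462 (to 4 d.p.).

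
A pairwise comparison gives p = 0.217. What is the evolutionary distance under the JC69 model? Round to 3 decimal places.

d = −(3/4) ln(1 − 4p/3) = −0.75 ln(1 − 0.289333) = −0.75 ln(0.710667)
  = −0.75 × (-0.341551) = 0.256163 substitutions/site.

0.256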